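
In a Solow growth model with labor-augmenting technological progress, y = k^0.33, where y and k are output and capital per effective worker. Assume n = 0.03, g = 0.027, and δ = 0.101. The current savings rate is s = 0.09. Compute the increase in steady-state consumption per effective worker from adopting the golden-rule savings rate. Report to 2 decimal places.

Δc ≈ 0.27

Capital per effective worker breaks even when investment replaces (n + g + δ)·k; here n + g + δ = 0.158.
Current steady state (s = 0.09): k* = (0.09/0.158)^(1/0.67) ≈ 0.4317, y* = 0.4317^0.33 ≈ 0.7579, c* = (1−0.09)·0.7579 ≈ 0.6897.
Golden rule sets MPK = n+g+δ: 0.33·k^(0.33−1) = 0.158, so k_gold = (0.33/0.158)^(1/0.67) ≈ 3.0019.
y_gold = 3.0019^0.33 ≈ 1.4373, c_gold = y_gold − 0.158·k_gold ≈ 0.9630.
Gain: Δc = 0.9630 − 0.6897 ≈ 0.2733.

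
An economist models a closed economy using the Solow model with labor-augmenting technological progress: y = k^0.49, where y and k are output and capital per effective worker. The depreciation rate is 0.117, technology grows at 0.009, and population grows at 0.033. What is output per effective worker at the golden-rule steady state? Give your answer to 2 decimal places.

y_gold ≈ 2.95

n + g + δ = 0.033 + 0.009 + 0.117 = 0.159.
Maximizing c = f(k) − (n+g+δ)·k gives f'(k) = n+g+δ, i.e. 0.49·k^(0.49−1) = 0.159, so k_gold = (0.49/0.159)^(1/0.51) ≈ 9.0872.
Output: y_gold = k_gold^0.49 = 9.0872^0.49 ≈ 2.9487.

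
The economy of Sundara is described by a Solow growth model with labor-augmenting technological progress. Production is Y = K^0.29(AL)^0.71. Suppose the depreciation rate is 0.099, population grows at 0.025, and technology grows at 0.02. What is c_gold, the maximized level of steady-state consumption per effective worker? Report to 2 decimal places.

c_gold ≈ 0.95

Capital per effective worker breaks even when investment replaces (n + g + δ)·k; here n + g + δ = 0.144.
Setting f'(k) = n+g+δ gives 0.29·k^(0.29−1) = 0.144, hence k_gold = (0.29/0.144)^(1/0.71) ≈ 2.6805.
y_gold = 2.6805^0.29 ≈ 1.3310.
c_gold = y_gold − (n+g+δ)·k_gold = 1.3310 − 0.144·2.6805 ≈ 0.9450.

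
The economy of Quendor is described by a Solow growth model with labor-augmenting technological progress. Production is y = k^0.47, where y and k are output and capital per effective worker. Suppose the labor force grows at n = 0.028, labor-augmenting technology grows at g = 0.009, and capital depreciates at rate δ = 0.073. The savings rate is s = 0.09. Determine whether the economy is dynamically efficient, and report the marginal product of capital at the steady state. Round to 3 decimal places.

n + g + δ = 0.028 + 0.009 + 0.073 = 0.11.
Steady-state k*: s·k^0.47 = 0.11·k gives k* = (0.09/0.11)^(1/0.53) ≈ 0.6848.
MPK = 0.47·0.6848^(-0.53) ≈ 0.5744.
MPK > n+g+δ = 0.11, so the economy is dynamically efficient (under-saving).

dynamically efficient; MPK ≈ 0.574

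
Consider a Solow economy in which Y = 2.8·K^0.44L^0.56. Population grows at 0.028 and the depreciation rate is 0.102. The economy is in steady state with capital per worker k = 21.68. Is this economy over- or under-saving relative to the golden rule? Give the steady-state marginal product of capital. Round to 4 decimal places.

The effective depreciation rate is n + δ = 0.028 + 0.102 = 0.13.
MPK = 0.44·2.8·k^(0.44−1) = 0.44·2.8·21.68^(-0.56) ≈ 0.2200.
MPK > 0.13, so the economy is dynamically efficient (under-saving).

under-saving; MPK ≈ 0.2200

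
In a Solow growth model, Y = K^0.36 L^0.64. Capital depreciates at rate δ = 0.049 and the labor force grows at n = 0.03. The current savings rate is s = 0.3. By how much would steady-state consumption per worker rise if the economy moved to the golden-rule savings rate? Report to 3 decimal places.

Δc ≈ 0.019

Break-even investment rate: n + δ = 0.03 + 0.049 = 0.079.
Current steady state (s = 0.3): k* = (0.3/0.079)^(1/0.64) ≈ 8.0438, y* = 8.0438^0.36 ≈ 2.1182, c* = (1−0.3)·2.1182 ≈ 1.4827.
Maximizing c = f(k) − (n+δ)·k gives f'(k) = n+δ, i.e. 0.36·k^(0.36−1) = 0.079, so k_gold = (0.36/0.079)^(1/0.64) ≈ 10.6950.
y_gold = 10.6950^0.36 ≈ 2.3470, c_gold = y_gold − 0.079·k_gold ≈ 1.5021.
Gain: Δc = 1.5021 − 1.4827 ≈ 0.0193.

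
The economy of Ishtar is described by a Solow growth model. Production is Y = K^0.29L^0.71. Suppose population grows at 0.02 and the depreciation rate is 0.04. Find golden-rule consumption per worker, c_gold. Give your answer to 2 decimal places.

n + δ = 0.02 + 0.04 = 0.06.
At the golden rule the marginal product of capital equals n+δ: 0.29·k^(0.29−1) = 0.06. Solving, k_gold = (0.29/0.06)^(1/0.71) ≈ 9.1987.
y_gold = 9.1987^0.29 ≈ 1.9032.
c_gold = y_gold − (n+δ)·k_gold = 1.9032 − 0.06·9.1987 ≈ 1.3513.

c_gold ≈ 1.35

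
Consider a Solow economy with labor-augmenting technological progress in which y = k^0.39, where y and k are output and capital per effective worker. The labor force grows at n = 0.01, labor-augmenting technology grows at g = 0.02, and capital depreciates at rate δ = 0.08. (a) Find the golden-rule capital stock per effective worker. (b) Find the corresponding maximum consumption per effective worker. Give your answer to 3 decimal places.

Break-even investment rate: n + g + δ = 0.01 + 0.02 + 0.08 = 0.11.
Maximizing c = f(k) − (n+g+δ)·k gives f'(k) = n+g+δ, i.e. 0.39·k^(0.39−1) = 0.11, so k_gold = (0.39/0.11)^(1/0.61) ≈ 7.9635.
y_gold = 7.9635^0.39 ≈ 2.2461; c_gold = y_gold − 0.11·k_gold ≈ 1.3701.

(a) k_gold ≈ 7.963; (b) c_gold ≈ 1.370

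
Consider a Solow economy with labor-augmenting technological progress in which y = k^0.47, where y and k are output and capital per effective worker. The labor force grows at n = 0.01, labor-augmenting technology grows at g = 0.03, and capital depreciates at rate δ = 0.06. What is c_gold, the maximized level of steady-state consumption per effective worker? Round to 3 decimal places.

The effective depreciation rate is n + g + δ = 0.01 + 0.03 + 0.06 = 0.1.
Setting f'(k) = n+g+δ gives 0.47·k^(0.47−1) = 0.1, hence k_gold = (0.47/0.1)^(1/0.53) ≈ 18.5400.
y_gold = 18.5400^0.47 ≈ 3.9447.
c_gold = y_gold − (n+g+δ)·k_gold = 3.9447 − 0.1·18.5400 ≈ 2.0907.

c_gold ≈ 2.091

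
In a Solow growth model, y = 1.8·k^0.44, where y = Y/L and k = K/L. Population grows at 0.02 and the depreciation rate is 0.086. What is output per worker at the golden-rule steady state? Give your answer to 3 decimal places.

Break-even investment rate: n + δ = 0.02 + 0.086 = 0.106.
Golden rule sets MPK = n+δ: 0.44·1.8·k^(0.44−1) = 0.106, so k_gold = (0.44·1.8/0.106)^(1/0.56) ≈ 36.2808.
Output: y_gold = 1.8·k_gold^0.44 = 1.8·36.2808^0.44 ≈ 8.7404.

y_gold ≈ 8.740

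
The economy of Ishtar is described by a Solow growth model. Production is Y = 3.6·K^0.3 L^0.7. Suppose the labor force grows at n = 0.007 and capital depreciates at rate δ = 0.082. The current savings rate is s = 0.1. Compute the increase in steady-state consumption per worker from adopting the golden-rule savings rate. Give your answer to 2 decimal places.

n + δ = 0.007 + 0.082 = 0.089.
Current steady state (s = 0.1): k* = (0.1·3.6/0.089)^(1/0.7) ≈ 7.3624, y* = 3.6·7.3624^0.3 ≈ 6.5525, c* = (1−0.1)·6.5525 ≈ 5.8973.
At the golden rule the marginal product of capital equals n+δ: 0.3·3.6·k^(0.3−1) = 0.089. Solving, k_gold = (0.3·3.6/0.089)^(1/0.7) ≈ 35.3687.
y_gold = 3.6·35.3687^0.3 ≈ 10.4927, c_gold = y_gold − 0.089·k_gold ≈ 7.3449.
Gain: Δc = 7.3449 − 5.8973 ≈ 1.4476.

Δc ≈ 1.45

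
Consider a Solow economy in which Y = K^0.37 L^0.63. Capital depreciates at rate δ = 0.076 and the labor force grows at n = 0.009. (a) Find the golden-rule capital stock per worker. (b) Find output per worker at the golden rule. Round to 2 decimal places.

The effective depreciation rate is n + δ = 0.009 + 0.076 = 0.085.
Maximizing c = f(k) − (n+δ)·k gives f'(k) = n+δ, i.e. 0.37·k^(0.37−1) = 0.085, so k_gold = (0.37/0.085)^(1/0.63) ≈ 10.3262.
y_gold = 10.3262^0.37 ≈ 2.3722.

(a) k_gold ≈ 10.33; (b) y_gold ≈ 2.37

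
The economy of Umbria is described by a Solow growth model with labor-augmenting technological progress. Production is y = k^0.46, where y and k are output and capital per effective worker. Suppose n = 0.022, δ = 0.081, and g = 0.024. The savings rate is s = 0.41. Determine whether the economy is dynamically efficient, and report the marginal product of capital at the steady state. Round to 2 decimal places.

The effective depreciation rate is n + g + δ = 0.022 + 0.024 + 0.081 = 0.127.
Steady-state k*: s·k^0.46 = 0.127·k gives k* = (0.41/0.127)^(1/0.54) ≈ 8.7610.
MPK = 0.46·8.7610^(-0.54) ≈ 0.1425.
MPK > n+g+δ = 0.127, so the economy is dynamically efficient (under-saving).

dynamically efficient; MPK ≈ 0.14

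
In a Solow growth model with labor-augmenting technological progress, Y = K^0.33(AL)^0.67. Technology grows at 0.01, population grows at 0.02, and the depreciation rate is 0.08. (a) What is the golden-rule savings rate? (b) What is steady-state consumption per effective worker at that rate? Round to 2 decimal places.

(a) s_gold = 0.33; (b) c_gold ≈ 1.15

The effective depreciation rate is n + g + δ = 0.02 + 0.01 + 0.08 = 0.11.
For Cobb-Douglas, s_gold equals capital's share: s_gold = 0.33.
At the golden rule the marginal product of capital equals n+g+δ: 0.33·k^(0.33−1) = 0.11. Solving, k_gold = (0.33/0.11)^(1/0.67) ≈ 5.1537.
y_gold = 5.1537^0.33 ≈ 1.7179; c_gold = (1−0.33)·y_gold ≈ 1.1510.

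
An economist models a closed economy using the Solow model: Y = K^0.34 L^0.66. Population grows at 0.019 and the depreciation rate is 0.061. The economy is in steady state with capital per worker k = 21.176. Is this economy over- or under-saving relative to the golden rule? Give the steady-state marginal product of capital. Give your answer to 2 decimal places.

n + δ = 0.019 + 0.061 = 0.08.
MPK = 0.34·k^(0.34−1) = 0.34·21.176^(-0.66) ≈ 0.0453.
MPK < 0.08, so the economy is dynamically inefficient (over-saving).

over-saving; MPK ≈ 0.05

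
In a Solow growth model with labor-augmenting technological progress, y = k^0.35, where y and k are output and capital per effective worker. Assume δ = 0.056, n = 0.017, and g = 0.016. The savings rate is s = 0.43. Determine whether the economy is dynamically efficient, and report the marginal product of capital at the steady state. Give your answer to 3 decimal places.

dynamically inefficient; MPK ≈ 0.072

n + g + δ = 0.017 + 0.016 + 0.056 = 0.089.
Steady-state k*: s·k^0.35 = 0.089·k gives k* = (0.43/0.089)^(1/0.65) ≈ 11.2831.
MPK = 0.35·11.2831^(-0.65) ≈ 0.0724.
MPK < n+g+δ = 0.089, so the economy is dynamically inefficient (over-saving).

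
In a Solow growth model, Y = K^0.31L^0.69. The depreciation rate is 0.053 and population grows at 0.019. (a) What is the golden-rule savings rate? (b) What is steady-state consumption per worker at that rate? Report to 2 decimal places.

(a) s_gold = 0.31; (b) c_gold ≈ 1.33

Capital per worker breaks even when investment replaces (n + δ)·k; here n + δ = 0.072.
For Cobb-Douglas, s_gold equals capital's share: s_gold = 0.31.
Setting f'(k) = n+δ gives 0.31·k^(0.31−1) = 0.072, hence k_gold = (0.31/0.072)^(1/0.69) ≈ 8.2963.
y_gold = 8.2963^0.31 ≈ 1.9269; c_gold = (1−0.31)·y_gold ≈ 1.3295.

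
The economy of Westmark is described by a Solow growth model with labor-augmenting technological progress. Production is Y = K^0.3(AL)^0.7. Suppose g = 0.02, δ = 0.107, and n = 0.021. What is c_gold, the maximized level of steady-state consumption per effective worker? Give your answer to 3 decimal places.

Capital per effective worker breaks even when investment replaces (n + g + δ)·k; here n + g + δ = 0.148.
At the golden rule the marginal product of capital equals n+g+δ: 0.3·k^(0.3−1) = 0.148. Solving, k_gold = (0.3/0.148)^(1/0.7) ≈ 2.7439.
y_gold = 2.7439^0.3 ≈ 1.3537.
c_gold = y_gold − (n+g+δ)·k_gold = 1.3537 − 0.148·2.7439 ≈ 0.9476.

c_gold ≈ 0.948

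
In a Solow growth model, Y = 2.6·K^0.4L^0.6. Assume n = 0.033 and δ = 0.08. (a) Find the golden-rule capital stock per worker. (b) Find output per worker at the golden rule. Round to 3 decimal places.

(a) k_gold ≈ 40.420; (b) y_gold ≈ 11.419

n + δ = 0.033 + 0.08 = 0.113.
At the golden rule the marginal product of capital equals n+δ: 0.4·2.6·k^(0.4−1) = 0.113. Solving, k_gold = (0.4·2.6/0.113)^(1/0.6) ≈ 40.4196.
y_gold = 2.6·40.4196^0.4 ≈ 11.4185.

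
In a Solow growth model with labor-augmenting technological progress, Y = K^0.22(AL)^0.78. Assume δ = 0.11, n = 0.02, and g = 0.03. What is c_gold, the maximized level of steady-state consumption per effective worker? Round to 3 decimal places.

Capital per effective worker breaks even when investment replaces (n + g + δ)·k; here n + g + δ = 0.16.
At the golden rule the marginal product of capital equals n+g+δ: 0.22·k^(0.22−1) = 0.16. Solving, k_gold = (0.22/0.16)^(1/0.78) ≈ 1.5042.
y_gold = 1.5042^0.22 ≈ 1.0940.
c_gold = y_gold − (n+g+δ)·k_gold = 1.0940 − 0.16·1.5042 ≈ 0.8533.

c_gold ≈ 0.853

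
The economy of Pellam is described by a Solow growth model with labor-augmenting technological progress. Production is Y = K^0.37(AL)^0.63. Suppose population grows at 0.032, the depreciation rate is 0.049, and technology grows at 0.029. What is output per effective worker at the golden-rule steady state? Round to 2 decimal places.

n + g + δ = 0.032 + 0.029 + 0.049 = 0.11.
Golden rule sets MPK = n+g+δ: 0.37·k^(0.37−1) = 0.11, so k_gold = (0.37/0.11)^(1/0.63) ≈ 6.8581.
Output: y_gold = k_gold^0.37 = 6.8581^0.37 ≈ 2.0389.

y_gold ≈ 2.04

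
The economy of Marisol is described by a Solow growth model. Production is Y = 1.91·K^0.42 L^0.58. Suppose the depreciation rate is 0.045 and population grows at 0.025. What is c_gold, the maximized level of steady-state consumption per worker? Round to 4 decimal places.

c_gold ≈ 6.4782

Break-even investment rate: n + δ = 0.025 + 0.045 = 0.07.
At the golden rule the marginal product of capital equals n+δ: 0.42·1.91·k^(0.42−1) = 0.07. Solving, k_gold = (0.42·1.91/0.07)^(1/0.58) ≈ 67.0163.
y_gold = 1.91·67.0163^0.42 ≈ 11.1694.
c_gold = y_gold − (n+δ)·k_gold = 11.1694 − 0.07·67.0163 ≈ 6.4782.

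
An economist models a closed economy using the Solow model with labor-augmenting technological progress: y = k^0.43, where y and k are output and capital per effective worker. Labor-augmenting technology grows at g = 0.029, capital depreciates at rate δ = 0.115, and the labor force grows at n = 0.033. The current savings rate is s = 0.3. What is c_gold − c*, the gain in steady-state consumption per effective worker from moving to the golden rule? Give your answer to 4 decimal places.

The effective depreciation rate is n + g + δ = 0.033 + 0.029 + 0.115 = 0.177.
Current steady state (s = 0.3): k* = (0.3/0.177)^(1/0.57) ≈ 2.5236, y* = 2.5236^0.43 ≈ 1.4889, c* = (1−0.3)·1.4889 ≈ 1.0422.
At the golden rule the marginal product of capital equals n+g+δ: 0.43·k^(0.43−1) = 0.177. Solving, k_gold = (0.43/0.177)^(1/0.57) ≈ 4.7458.
y_gold = 4.7458^0.43 ≈ 1.9535, c_gold = y_gold − 0.177·k_gold ≈ 1.1135.
Gain: Δc = 1.1135 − 1.0422 ≈ 0.0713.

Δc ≈ 0.0713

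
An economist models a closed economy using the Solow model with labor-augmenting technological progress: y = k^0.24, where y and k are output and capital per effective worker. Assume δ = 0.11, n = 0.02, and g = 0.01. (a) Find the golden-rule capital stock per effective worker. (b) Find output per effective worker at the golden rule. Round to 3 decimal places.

n + g + δ = 0.02 + 0.01 + 0.11 = 0.14.
Maximizing c = f(k) − (n+g+δ)·k gives f'(k) = n+g+δ, i.e. 0.24·k^(0.24−1) = 0.14, so k_gold = (0.24/0.14)^(1/0.76) ≈ 2.0324.
y_gold = 2.0324^0.24 ≈ 1.1856.

(a) k_gold ≈ 2.032; (b) y_gold ≈ 1.186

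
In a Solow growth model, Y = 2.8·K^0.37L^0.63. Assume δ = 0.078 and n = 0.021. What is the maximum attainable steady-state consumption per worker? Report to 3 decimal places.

c_gold ≈ 7.005

The effective depreciation rate is n + δ = 0.021 + 0.078 = 0.099.
Golden rule sets MPK = n+δ: 0.37·2.8·k^(0.37−1) = 0.099, so k_gold = (0.37·2.8/0.099)^(1/0.63) ≈ 41.5538.
y_gold = 2.8·41.5538^0.37 ≈ 11.1184.
c_gold = y_gold − (n+δ)·k_gold = 11.1184 − 0.099·41.5538 ≈ 7.0046.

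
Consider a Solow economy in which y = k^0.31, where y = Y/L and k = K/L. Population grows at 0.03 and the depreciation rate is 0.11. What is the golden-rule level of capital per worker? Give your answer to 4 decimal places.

Break-even investment rate: n + δ = 0.03 + 0.11 = 0.14.
Maximizing c = f(k) − (n+δ)·k gives f'(k) = n+δ, i.e. 0.31·k^(0.31−1) = 0.14, so k_gold = (0.31/0.14)^(1/0.69) ≈ 3.1647.

k_gold ≈ 3.1647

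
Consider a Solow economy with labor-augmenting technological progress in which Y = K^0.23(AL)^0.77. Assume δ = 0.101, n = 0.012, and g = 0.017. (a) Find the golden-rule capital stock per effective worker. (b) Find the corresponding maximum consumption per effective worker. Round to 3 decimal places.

The effective depreciation rate is n + g + δ = 0.012 + 0.017 + 0.101 = 0.13.
Setting f'(k) = n+g+δ gives 0.23·k^(0.23−1) = 0.13, hence k_gold = (0.23/0.13)^(1/0.77) ≈ 2.0980.
y_gold = 2.0980^0.23 ≈ 1.1858; c_gold = y_gold − 0.13·k_gold ≈ 0.9131.

(a) k_gold ≈ 2.098; (b) c_gold ≈ 0.913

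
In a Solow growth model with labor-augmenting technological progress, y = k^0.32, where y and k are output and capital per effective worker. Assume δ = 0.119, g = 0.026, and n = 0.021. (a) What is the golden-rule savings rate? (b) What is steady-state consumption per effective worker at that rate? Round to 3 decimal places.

(a) s_gold = 0.320; (b) c_gold ≈ 0.926

Capital per effective worker breaks even when investment replaces (n + g + δ)·k; here n + g + δ = 0.166.
For Cobb-Douglas, s_gold equals capital's share: s_gold = 0.32.
Setting f'(k) = n+g+δ gives 0.32·k^(0.32−1) = 0.166, hence k_gold = (0.32/0.166)^(1/0.68) ≈ 2.6253.
y_gold = 2.6253^0.32 ≈ 1.3619; c_gold = (1−0.32)·y_gold ≈ 0.9261.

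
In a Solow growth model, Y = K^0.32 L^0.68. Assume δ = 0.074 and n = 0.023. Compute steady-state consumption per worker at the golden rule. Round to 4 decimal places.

c_gold ≈ 1.1925

n + δ = 0.023 + 0.074 = 0.097.
At the golden rule the marginal product of capital equals n+δ: 0.32·k^(0.32−1) = 0.097. Solving, k_gold = (0.32/0.097)^(1/0.68) ≈ 5.7852.
y_gold = 5.7852^0.32 ≈ 1.7536.
c_gold = y_gold − (n+δ)·k_gold = 1.7536 − 0.097·5.7852 ≈ 1.1925.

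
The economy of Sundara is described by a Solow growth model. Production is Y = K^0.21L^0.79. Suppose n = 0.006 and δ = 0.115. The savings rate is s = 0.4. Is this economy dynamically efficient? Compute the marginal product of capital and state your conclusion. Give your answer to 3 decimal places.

Break-even investment rate: n + δ = 0.006 + 0.115 = 0.121.
Steady-state k*: s·k^0.21 = 0.121·k gives k* = (0.4/0.121)^(1/0.79) ≈ 4.5427.
MPK = 0.21·4.5427^(-0.79) ≈ 0.0635.
MPK < n+δ = 0.121, so the economy is dynamically inefficient (over-saving).

dynamically inefficient; MPK ≈ 0.064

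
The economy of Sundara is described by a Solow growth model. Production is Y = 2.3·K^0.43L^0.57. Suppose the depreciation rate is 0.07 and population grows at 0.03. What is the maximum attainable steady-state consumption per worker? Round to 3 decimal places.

c_gold ≈ 7.385

Break-even investment rate: n + δ = 0.03 + 0.07 = 0.1.
Maximizing c = f(k) − (n+δ)·k gives f'(k) = n+δ, i.e. 0.43·2.3·k^(0.43−1) = 0.1, so k_gold = (0.43·2.3/0.1)^(1/0.57) ≈ 55.7132.
y_gold = 2.3·55.7132^0.43 ≈ 12.9566.
c_gold = y_gold − (n+δ)·k_gold = 12.9566 − 0.1·55.7132 ≈ 7.3852.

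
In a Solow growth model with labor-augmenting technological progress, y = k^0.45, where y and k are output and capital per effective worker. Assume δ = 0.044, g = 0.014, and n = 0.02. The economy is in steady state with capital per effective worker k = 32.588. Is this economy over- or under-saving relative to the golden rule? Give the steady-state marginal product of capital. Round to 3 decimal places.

Break-even investment rate: n + g + δ = 0.02 + 0.014 + 0.044 = 0.078.
MPK = 0.45·k^(0.45−1) = 0.45·32.588^(-0.55) ≈ 0.0662.
MPK < 0.078, so the economy is dynamically inefficient (over-saving).

over-saving; MPK ≈ 0.066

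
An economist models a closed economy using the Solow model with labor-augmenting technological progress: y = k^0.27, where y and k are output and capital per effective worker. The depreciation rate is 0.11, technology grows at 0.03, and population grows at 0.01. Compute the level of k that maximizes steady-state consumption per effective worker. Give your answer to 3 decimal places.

k_gold ≈ 2.237

Break-even investment rate: n + g + δ = 0.01 + 0.03 + 0.11 = 0.15.
Golden rule sets MPK = n+g+δ: 0.27·k^(0.27−1) = 0.15, so k_gold = (0.27/0.15)^(1/0.73) ≈ 2.2371.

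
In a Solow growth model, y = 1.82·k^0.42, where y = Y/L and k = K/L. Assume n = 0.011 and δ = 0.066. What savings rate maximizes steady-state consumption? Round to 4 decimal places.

s_gold = 0.4200

Capital per worker breaks even when investment replaces (n + δ)·k; here n + δ = 0.077.
At the golden rule MPK = n+δ, and in any Cobb-Douglas steady state s = (n+δ)·k/y = MPK·k/y = capital's share 0.42.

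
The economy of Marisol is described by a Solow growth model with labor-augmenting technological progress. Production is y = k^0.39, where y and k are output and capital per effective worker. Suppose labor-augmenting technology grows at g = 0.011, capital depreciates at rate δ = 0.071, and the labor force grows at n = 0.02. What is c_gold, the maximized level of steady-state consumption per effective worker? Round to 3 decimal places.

Break-even investment rate: n + g + δ = 0.02 + 0.011 + 0.071 = 0.102.
Setting f'(k) = n+g+δ gives 0.39·k^(0.39−1) = 0.102, hence k_gold = (0.39/0.102)^(1/0.61) ≈ 9.0128.
y_gold = 9.0128^0.39 ≈ 2.3572.
c_gold = y_gold − (n+g+δ)·k_gold = 2.3572 − 0.102·9.0128 ≈ 1.4379.

c_gold ≈ 1.438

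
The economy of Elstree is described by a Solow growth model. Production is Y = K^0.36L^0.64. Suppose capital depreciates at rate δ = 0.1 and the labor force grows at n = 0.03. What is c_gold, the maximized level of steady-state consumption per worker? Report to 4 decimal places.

c_gold ≈ 1.1350

n + δ = 0.03 + 0.1 = 0.13.
Golden rule sets MPK = n+δ: 0.36·k^(0.36−1) = 0.13, so k_gold = (0.36/0.13)^(1/0.64) ≈ 4.9112.
y_gold = 4.9112^0.36 ≈ 1.7735.
c_gold = y_gold − (n+δ)·k_gold = 1.7735 − 0.13·4.9112 ≈ 1.1350.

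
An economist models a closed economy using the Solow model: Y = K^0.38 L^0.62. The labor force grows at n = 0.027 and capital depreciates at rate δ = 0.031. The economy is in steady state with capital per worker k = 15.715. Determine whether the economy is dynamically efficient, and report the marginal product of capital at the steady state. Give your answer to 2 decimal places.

The effective depreciation rate is n + δ = 0.027 + 0.031 = 0.058.
MPK = 0.38·k^(0.38−1) = 0.38·15.715^(-0.62) ≈ 0.0689.
MPK > 0.058, so the economy is dynamically efficient (under-saving).

dynamically efficient; MPK ≈ 0.07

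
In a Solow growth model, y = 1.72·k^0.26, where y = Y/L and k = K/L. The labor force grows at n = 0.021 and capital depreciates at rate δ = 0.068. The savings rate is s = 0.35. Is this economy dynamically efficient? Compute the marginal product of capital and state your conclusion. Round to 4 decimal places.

dynamically inefficient; MPK ≈ 0.0661

The effective depreciation rate is n + δ = 0.021 + 0.068 = 0.089.
Steady-state k*: s·A·k^0.26 = 0.089·k gives k* = (0.35·1.72/0.089)^(1/0.74) ≈ 13.2404.
MPK = 0.26·1.72·13.2404^(-0.74) ≈ 0.0661.
MPK < n+δ = 0.089, so the economy is dynamically inefficient (over-saving).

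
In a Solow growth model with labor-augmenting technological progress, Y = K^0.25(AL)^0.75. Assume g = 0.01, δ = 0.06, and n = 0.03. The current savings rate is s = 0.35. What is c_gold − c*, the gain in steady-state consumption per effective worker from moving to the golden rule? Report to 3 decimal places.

Capital per effective worker breaks even when investment replaces (n + g + δ)·k; here n + g + δ = 0.1.
Current steady state (s = 0.35): k* = (0.35/0.1)^(1/0.75) ≈ 5.3140, y* = 5.3140^0.25 ≈ 1.5183, c* = (1−0.35)·1.5183 ≈ 0.9869.
Maximizing c = f(k) − (n+g+δ)·k gives f'(k) = n+g+δ, i.e. 0.25·k^(0.25−1) = 0.1, so k_gold = (0.25/0.1)^(1/0.75) ≈ 3.3930.
y_gold = 3.3930^0.25 ≈ 1.3572, c_gold = y_gold − 0.1·k_gold ≈ 1.0179.
Gain: Δc = 1.0179 − 0.9869 ≈ 0.0310.

Δc ≈ 0.031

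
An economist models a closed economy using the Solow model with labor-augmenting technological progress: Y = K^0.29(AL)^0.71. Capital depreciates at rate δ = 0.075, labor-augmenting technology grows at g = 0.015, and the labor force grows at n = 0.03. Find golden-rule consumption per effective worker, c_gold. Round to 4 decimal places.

c_gold ≈ 1.0181

Capital per effective worker breaks even when investment replaces (n + g + δ)·k; here n + g + δ = 0.12.
Setting f'(k) = n+g+δ gives 0.29·k^(0.29−1) = 0.12, hence k_gold = (0.29/0.12)^(1/0.71) ≈ 3.4653.
y_gold = 3.4653^0.29 ≈ 1.4339.
c_gold = y_gold − (n+g+δ)·k_gold = 1.4339 − 0.12·3.4653 ≈ 1.0181.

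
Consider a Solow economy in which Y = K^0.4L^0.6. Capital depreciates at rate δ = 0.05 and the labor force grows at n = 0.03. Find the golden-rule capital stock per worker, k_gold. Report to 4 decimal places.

k_gold ≈ 14.6201

Break-even investment rate: n + δ = 0.03 + 0.05 = 0.08.
Maximizing c = f(k) − (n+δ)·k gives f'(k) = n+δ, i.e. 0.4·k^(0.4−1) = 0.08, so k_gold = (0.4/0.08)^(1/0.6) ≈ 14.6201.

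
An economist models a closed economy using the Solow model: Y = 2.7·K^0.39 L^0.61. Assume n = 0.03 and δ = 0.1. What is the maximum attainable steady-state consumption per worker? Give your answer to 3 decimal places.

The effective depreciation rate is n + δ = 0.03 + 0.1 = 0.13.
Maximizing c = f(k) − (n+δ)·k gives f'(k) = n+δ, i.e. 0.39·2.7·k^(0.39−1) = 0.13, so k_gold = (0.39·2.7/0.13)^(1/0.61) ≈ 30.8546.
y_gold = 2.7·30.8546^0.39 ≈ 10.2849.
c_gold = y_gold − (n+δ)·k_gold = 10.2849 − 0.13·30.8546 ≈ 6.2738.

c_gold ≈ 6.274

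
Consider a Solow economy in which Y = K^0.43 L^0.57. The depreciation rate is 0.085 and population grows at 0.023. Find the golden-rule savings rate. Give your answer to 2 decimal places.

s_gold = 0.43

n + δ = 0.023 + 0.085 = 0.108.
At the golden rule MPK = n+δ, and in any Cobb-Douglas steady state s = (n+δ)·k/y = MPK·k/y = capital's share 0.43.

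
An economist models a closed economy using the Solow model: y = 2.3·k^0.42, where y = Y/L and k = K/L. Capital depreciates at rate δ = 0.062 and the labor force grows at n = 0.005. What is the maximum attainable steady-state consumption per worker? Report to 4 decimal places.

Capital per worker breaks even when investment replaces (n + δ)·k; here n + δ = 0.067.
At the golden rule the marginal product of capital equals n+δ: 0.42·2.3·k^(0.42−1) = 0.067. Solving, k_gold = (0.42·2.3/0.067)^(1/0.58) ≈ 99.5652.
y_gold = 2.3·99.5652^0.42 ≈ 15.8830.
c_gold = y_gold − (n+δ)·k_gold = 15.8830 − 0.067·99.5652 ≈ 9.2121.

c_gold ≈ 9.2121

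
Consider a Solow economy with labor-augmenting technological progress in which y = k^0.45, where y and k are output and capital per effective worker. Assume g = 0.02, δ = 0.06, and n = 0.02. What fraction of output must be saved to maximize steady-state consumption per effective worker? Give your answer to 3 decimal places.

s_gold = 0.450

The effective depreciation rate is n + g + δ = 0.02 + 0.02 + 0.06 = 0.1.
At the golden rule MPK = n+g+δ, and in any Cobb-Douglas steady state s = (n+g+δ)·k/y = MPK·k/y = capital's share 0.45.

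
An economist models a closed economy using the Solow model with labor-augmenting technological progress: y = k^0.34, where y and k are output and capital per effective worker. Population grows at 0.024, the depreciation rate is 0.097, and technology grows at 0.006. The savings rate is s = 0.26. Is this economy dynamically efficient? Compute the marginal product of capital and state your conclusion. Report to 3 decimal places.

n + g + δ = 0.024 + 0.006 + 0.097 = 0.127.
Steady-state k*: s·k^0.34 = 0.127·k gives k* = (0.26/0.127)^(1/0.66) ≈ 2.9612.
MPK = 0.34·2.9612^(-0.66) ≈ 0.1661.
MPK > n+g+δ = 0.127, so the economy is dynamically efficient (under-saving).

dynamically efficient; MPK ≈ 0.166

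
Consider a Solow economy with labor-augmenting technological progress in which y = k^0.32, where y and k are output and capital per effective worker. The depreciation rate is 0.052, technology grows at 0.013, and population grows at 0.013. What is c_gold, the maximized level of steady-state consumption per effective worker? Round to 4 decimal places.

c_gold ≈ 1.3213

The effective depreciation rate is n + g + δ = 0.013 + 0.013 + 0.052 = 0.078.
Golden rule sets MPK = n+g+δ: 0.32·k^(0.32−1) = 0.078, so k_gold = (0.32/0.078)^(1/0.68) ≈ 7.9717.
y_gold = 7.9717^0.32 ≈ 1.9431.
c_gold = y_gold − (n+g+δ)·k_gold = 1.9431 − 0.078·7.9717 ≈ 1.3213.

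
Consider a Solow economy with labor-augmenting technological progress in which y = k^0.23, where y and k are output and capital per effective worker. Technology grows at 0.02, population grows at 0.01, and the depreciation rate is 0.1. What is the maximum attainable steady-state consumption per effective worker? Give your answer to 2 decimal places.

c_gold ≈ 0.91

Break-even investment rate: n + g + δ = 0.01 + 0.02 + 0.1 = 0.13.
Maximizing c = f(k) − (n+g+δ)·k gives f'(k) = n+g+δ, i.e. 0.23·k^(0.23−1) = 0.13, so k_gold = (0.23/0.13)^(1/0.77) ≈ 2.0980.
y_gold = 2.0980^0.23 ≈ 1.1858.
c_gold = y_gold − (n+g+δ)·k_gold = 1.1858 − 0.13·2.0980 ≈ 0.9131.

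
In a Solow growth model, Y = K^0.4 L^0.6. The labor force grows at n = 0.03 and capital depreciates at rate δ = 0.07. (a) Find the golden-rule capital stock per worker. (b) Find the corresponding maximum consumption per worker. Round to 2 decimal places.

(a) k_gold ≈ 10.08; (b) c_gold ≈ 1.51

Capital per worker breaks even when investment replaces (n + δ)·k; here n + δ = 0.1.
Maximizing c = f(k) − (n+δ)·k gives f'(k) = n+δ, i.e. 0.4·k^(0.4−1) = 0.1, so k_gold = (0.4/0.1)^(1/0.6) ≈ 10.0794.
y_gold = 10.0794^0.4 ≈ 2.5198; c_gold = y_gold − 0.1·k_gold ≈ 1.5119.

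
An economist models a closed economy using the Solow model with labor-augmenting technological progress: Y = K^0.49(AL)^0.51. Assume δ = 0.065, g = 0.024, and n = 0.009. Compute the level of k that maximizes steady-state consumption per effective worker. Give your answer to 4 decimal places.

k_gold ≈ 23.4709

n + g + δ = 0.009 + 0.024 + 0.065 = 0.098.
Golden rule sets MPK = n+g+δ: 0.49·k^(0.49−1) = 0.098, so k_gold = (0.49/0.098)^(1/0.51) ≈ 23.4709.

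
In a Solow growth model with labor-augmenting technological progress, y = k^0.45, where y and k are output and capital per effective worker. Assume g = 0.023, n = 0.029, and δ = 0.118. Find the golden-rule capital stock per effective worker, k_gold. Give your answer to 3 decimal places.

n + g + δ = 0.029 + 0.023 + 0.118 = 0.17.
Golden rule sets MPK = n+g+δ: 0.45·k^(0.45−1) = 0.17, so k_gold = (0.45/0.17)^(1/0.55) ≈ 5.8703.

k_gold ≈ 5.870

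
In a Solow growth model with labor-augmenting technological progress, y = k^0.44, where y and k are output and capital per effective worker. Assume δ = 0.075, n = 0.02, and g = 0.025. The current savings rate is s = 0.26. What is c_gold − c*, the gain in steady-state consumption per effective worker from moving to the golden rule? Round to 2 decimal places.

Δc ≈ 0.20

Capital per effective worker breaks even when investment replaces (n + g + δ)·k; here n + g + δ = 0.12.
Current steady state (s = 0.26): k* = (0.26/0.12)^(1/0.56) ≈ 3.9777, y* = 3.9777^0.44 ≈ 1.8358, c* = (1−0.26)·1.8358 ≈ 1.3585.
Maximizing c = f(k) − (n+g+δ)·k gives f'(k) = n+g+δ, i.e. 0.44·k^(0.44−1) = 0.12, so k_gold = (0.44/0.12)^(1/0.56) ≈ 10.1772.
y_gold = 10.1772^0.44 ≈ 2.7756, c_gold = y_gold − 0.12·k_gold ≈ 1.5543.
Gain: Δc = 1.5543 − 1.3585 ≈ 0.1958.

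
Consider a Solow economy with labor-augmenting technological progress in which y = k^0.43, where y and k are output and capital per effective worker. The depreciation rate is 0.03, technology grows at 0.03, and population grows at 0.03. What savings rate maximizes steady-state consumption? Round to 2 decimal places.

s_gold = 0.43

The effective depreciation rate is n + g + δ = 0.03 + 0.03 + 0.03 = 0.09.
At the golden rule MPK = n+g+δ, and in any Cobb-Douglas steady state s = (n+g+δ)·k/y = MPK·k/y = capital's share 0.43.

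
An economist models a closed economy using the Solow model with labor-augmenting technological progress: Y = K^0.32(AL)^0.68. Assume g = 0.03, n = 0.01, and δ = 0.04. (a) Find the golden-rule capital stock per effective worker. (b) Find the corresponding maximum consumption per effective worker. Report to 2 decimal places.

n + g + δ = 0.01 + 0.03 + 0.04 = 0.08.
At the golden rule the marginal product of capital equals n+g+δ: 0.32·k^(0.32−1) = 0.08. Solving, k_gold = (0.32/0.08)^(1/0.68) ≈ 7.6804.
y_gold = 7.6804^0.32 ≈ 1.9201; c_gold = y_gold − 0.08·k_gold ≈ 1.3057.

(a) k_gold ≈ 7.68; (b) c_gold ≈ 1.31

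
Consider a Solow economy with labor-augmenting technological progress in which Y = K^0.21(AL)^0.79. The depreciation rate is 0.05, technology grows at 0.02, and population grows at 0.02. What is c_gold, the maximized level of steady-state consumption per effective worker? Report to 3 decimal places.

Break-even investment rate: n + g + δ = 0.02 + 0.02 + 0.05 = 0.09.
Golden rule sets MPK = n+g+δ: 0.21·k^(0.21−1) = 0.09, so k_gold = (0.21/0.09)^(1/0.79) ≈ 2.9228.
y_gold = 2.9228^0.21 ≈ 1.2526.
c_gold = y_gold − (n+g+δ)·k_gold = 1.2526 − 0.09·2.9228 ≈ 0.9896.

c_gold ≈ 0.990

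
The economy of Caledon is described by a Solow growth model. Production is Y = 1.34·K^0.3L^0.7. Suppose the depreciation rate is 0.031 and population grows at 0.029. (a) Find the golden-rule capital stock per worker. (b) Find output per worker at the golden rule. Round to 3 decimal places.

(a) k_gold ≈ 15.139; (b) y_gold ≈ 3.028

Break-even investment rate: n + δ = 0.029 + 0.031 = 0.06.
Maximizing c = f(k) − (n+δ)·k gives f'(k) = n+δ, i.e. 0.3·1.34·k^(0.3−1) = 0.06, so k_gold = (0.3·1.34/0.06)^(1/0.7) ≈ 15.1393.
y_gold = 1.34·15.1393^0.3 ≈ 3.0279.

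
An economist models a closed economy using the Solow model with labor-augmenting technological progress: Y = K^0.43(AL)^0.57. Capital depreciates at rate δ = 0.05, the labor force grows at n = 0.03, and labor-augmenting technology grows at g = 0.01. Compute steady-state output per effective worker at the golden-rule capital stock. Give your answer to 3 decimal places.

The effective depreciation rate is n + g + δ = 0.03 + 0.01 + 0.05 = 0.09.
At the golden rule the marginal product of capital equals n+g+δ: 0.43·k^(0.43−1) = 0.09. Solving, k_gold = (0.43/0.09)^(1/0.57) ≈ 15.5462.
Output: y_gold = k_gold^0.43 = 15.5462^0.43 ≈ 3.2539.

y_gold ≈ 3.254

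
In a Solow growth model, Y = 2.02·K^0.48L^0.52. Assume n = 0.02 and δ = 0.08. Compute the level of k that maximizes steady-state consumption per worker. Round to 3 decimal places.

Capital per worker breaks even when investment replaces (n + δ)·k; here n + δ = 0.1.
Golden rule sets MPK = n+δ: 0.48·2.02·k^(0.48−1) = 0.1, so k_gold = (0.48·2.02/0.1)^(1/0.52) ≈ 78.9393.

k_gold ≈ 78.939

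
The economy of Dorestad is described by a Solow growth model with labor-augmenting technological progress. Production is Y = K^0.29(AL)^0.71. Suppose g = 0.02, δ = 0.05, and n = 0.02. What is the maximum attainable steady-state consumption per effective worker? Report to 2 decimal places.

c_gold ≈ 1.15

n + g + δ = 0.02 + 0.02 + 0.05 = 0.09.
Setting f'(k) = n+g+δ gives 0.29·k^(0.29−1) = 0.09, hence k_gold = (0.29/0.09)^(1/0.71) ≈ 5.1965.
y_gold = 5.1965^0.29 ≈ 1.6127.
c_gold = y_gold − (n+g+δ)·k_gold = 1.6127 − 0.09·5.1965 ≈ 1.1450.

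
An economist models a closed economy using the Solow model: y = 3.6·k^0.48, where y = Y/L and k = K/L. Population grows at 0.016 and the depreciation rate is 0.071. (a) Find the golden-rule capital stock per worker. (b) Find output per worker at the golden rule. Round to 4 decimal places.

(a) k_gold ≈ 313.4736; (b) y_gold ≈ 56.8171

Break-even investment rate: n + δ = 0.016 + 0.071 = 0.087.
Setting f'(k) = n+δ gives 0.48·3.6·k^(0.48−1) = 0.087, hence k_gold = (0.48·3.6/0.087)^(1/0.52) ≈ 313.4736.
y_gold = 3.6·313.4736^0.48 ≈ 56.8171.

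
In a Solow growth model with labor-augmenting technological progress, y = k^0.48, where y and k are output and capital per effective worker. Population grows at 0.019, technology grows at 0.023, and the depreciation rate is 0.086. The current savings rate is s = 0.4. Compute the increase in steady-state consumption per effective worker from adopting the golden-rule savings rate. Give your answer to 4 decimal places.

The effective depreciation rate is n + g + δ = 0.019 + 0.023 + 0.086 = 0.128.
Current steady state (s = 0.4): k* = (0.4/0.128)^(1/0.52) ≈ 8.9461, y* = 8.9461^0.48 ≈ 2.8628, c* = (1−0.4)·2.8628 ≈ 1.7177.
Setting f'(k) = n+g+δ gives 0.48·k^(0.48−1) = 0.128, hence k_gold = (0.48/0.128)^(1/0.52) ≈ 12.7030.
y_gold = 12.7030^0.48 ≈ 3.3875, c_gold = y_gold − 0.128·k_gold ≈ 1.7615.
Gain: Δc = 1.7615 − 1.7177 ≈ 0.0438.

Δc ≈ 0.0438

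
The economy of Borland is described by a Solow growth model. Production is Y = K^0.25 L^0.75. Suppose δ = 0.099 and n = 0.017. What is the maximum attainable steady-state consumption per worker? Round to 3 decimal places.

c_gold ≈ 0.969

Capital per worker breaks even when investment replaces (n + δ)·k; here n + δ = 0.116.
Golden rule sets MPK = n+δ: 0.25·k^(0.25−1) = 0.116, so k_gold = (0.25/0.116)^(1/0.75) ≈ 2.7838.
y_gold = 2.7838^0.25 ≈ 1.2917.
c_gold = y_gold − (n+δ)·k_gold = 1.2917 − 0.116·2.7838 ≈ 0.9688.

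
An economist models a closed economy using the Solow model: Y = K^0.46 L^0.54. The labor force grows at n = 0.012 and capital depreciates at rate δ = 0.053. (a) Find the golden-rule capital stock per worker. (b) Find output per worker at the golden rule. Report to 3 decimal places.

The effective depreciation rate is n + δ = 0.012 + 0.053 = 0.065.
Golden rule sets MPK = n+δ: 0.46·k^(0.46−1) = 0.065, so k_gold = (0.46/0.065)^(1/0.54) ≈ 37.4788.
y_gold = 37.4788^0.46 ≈ 5.2959.

(a) k_gold ≈ 37.479; (b) y_gold ≈ 5.296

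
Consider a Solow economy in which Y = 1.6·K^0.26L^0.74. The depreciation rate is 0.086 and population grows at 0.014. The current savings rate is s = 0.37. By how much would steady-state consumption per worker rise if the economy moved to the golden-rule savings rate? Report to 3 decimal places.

n + δ = 0.014 + 0.086 = 0.1.
Current steady state (s = 0.37): k* = (0.37·1.6/0.1)^(1/0.74) ≈ 11.0580, y* = 1.6·11.0580^0.26 ≈ 2.9887, c* = (1−0.37)·2.9887 ≈ 1.8829.
Setting f'(k) = n+δ gives 0.26·1.6·k^(0.26−1) = 0.1, hence k_gold = (0.26·1.6/0.1)^(1/0.74) ≈ 6.8646.
y_gold = 1.6·6.8646^0.26 ≈ 2.6402, c_gold = y_gold − 0.1·k_gold ≈ 1.9538.
Gain: Δc = 1.9538 − 1.8829 ≈ 0.0709.

Δc ≈ 0.071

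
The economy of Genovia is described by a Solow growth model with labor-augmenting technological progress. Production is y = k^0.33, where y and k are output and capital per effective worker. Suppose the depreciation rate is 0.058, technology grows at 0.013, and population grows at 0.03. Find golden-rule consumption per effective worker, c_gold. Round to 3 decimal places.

The effective depreciation rate is n + g + δ = 0.03 + 0.013 + 0.058 = 0.101.
At the golden rule the marginal product of capital equals n+g+δ: 0.33·k^(0.33−1) = 0.101. Solving, k_gold = (0.33/0.101)^(1/0.67) ≈ 5.8540.
y_gold = 5.8540^0.33 ≈ 1.7917.
c_gold = y_gold − (n+g+δ)·k_gold = 1.7917 − 0.101·5.8540 ≈ 1.2004.

c_gold ≈ 1.200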